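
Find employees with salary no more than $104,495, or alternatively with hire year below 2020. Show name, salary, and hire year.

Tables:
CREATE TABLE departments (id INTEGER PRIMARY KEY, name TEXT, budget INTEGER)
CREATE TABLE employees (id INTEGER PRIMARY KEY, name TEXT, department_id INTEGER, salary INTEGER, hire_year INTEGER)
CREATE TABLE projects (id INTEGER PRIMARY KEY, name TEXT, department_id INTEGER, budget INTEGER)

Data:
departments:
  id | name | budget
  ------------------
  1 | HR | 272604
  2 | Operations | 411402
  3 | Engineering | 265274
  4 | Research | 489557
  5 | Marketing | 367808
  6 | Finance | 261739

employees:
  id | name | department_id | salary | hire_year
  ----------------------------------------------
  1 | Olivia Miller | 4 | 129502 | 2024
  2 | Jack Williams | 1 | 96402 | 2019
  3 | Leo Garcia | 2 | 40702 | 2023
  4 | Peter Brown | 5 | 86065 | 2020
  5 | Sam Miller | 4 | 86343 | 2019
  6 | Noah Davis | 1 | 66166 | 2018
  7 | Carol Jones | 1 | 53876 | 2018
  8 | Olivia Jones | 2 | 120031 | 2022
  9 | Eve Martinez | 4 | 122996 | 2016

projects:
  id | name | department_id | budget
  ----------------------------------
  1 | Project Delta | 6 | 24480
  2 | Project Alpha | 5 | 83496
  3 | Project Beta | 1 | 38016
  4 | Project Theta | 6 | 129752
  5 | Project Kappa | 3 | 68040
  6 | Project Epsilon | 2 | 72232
SELECT name, salary, hire_year FROM employees WHERE salary <= 104495 OR hire_year < 2020

Execution result:
name | salary | hire_year
Jack Williams | 96402 | 2019
Leo Garcia | 40702 | 2023
Peter Brown | 86065 | 2020
Sam Miller | 86343 | 2019
Noah Davis | 66166 | 2018
Carol Jones | 53876 | 2018
Eve Martinez | 122996 | 2016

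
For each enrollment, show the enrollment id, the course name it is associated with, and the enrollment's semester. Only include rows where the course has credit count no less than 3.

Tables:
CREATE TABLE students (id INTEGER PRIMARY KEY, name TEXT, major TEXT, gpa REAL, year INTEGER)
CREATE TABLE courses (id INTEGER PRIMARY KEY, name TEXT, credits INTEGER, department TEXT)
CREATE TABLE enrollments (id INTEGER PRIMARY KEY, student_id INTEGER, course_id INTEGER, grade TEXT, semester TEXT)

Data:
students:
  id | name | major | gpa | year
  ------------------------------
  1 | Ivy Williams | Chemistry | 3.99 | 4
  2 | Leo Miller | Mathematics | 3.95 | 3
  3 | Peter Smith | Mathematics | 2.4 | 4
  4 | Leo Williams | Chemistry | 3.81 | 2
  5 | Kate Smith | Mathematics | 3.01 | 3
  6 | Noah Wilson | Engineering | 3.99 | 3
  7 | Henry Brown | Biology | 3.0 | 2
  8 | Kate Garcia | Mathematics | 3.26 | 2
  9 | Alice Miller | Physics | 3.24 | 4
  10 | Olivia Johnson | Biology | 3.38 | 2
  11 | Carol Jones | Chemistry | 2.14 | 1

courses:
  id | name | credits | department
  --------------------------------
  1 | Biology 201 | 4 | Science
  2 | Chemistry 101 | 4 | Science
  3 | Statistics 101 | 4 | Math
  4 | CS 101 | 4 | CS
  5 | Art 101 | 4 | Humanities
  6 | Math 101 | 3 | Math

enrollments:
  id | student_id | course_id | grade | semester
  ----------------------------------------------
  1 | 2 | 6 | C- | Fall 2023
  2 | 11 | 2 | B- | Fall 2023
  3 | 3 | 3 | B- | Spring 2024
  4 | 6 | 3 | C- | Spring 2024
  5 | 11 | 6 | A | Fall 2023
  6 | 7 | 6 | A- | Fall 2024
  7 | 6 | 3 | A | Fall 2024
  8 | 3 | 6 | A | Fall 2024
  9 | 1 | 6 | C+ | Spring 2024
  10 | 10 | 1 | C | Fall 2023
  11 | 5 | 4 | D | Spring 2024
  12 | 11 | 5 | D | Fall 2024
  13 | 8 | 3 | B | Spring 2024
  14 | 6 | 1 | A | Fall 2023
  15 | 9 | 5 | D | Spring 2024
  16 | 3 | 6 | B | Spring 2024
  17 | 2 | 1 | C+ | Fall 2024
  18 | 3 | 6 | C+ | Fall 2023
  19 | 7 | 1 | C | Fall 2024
SELECT c.id, p.name AS course, c.semester FROM enrollments c JOIN courses p ON c.course_id = p.id WHERE p.credits >= 3

Execution result:
id | course | semester
1 | Math 101 | Fall 2023
2 | Chemistry 101 | Fall 2023
3 | Statistics 101 | Spring 2024
4 | Statistics 101 | Spring 2024
5 | Math 101 | Fall 2023
6 | Math 101 | Fall 2024
7 | Statistics 101 | Fall 2024
8 | Math 101 | Fall 2024
9 | Math 101 | Spring 2024
10 | Biology 201 | Fall 2023
11 | CS 101 | Spring 2024
12 | Art 101 | Fall 2024
13 | Statistics 101 | Spring 2024
14 | Biology 201 | Fall 2023
15 | Art 101 | Spring 2024
16 | Math 101 | Spring 2024
17 | Biology 201 | Fall 2024
18 | Math 101 | Fall 2023
19 | Biology 201 | Fall 2024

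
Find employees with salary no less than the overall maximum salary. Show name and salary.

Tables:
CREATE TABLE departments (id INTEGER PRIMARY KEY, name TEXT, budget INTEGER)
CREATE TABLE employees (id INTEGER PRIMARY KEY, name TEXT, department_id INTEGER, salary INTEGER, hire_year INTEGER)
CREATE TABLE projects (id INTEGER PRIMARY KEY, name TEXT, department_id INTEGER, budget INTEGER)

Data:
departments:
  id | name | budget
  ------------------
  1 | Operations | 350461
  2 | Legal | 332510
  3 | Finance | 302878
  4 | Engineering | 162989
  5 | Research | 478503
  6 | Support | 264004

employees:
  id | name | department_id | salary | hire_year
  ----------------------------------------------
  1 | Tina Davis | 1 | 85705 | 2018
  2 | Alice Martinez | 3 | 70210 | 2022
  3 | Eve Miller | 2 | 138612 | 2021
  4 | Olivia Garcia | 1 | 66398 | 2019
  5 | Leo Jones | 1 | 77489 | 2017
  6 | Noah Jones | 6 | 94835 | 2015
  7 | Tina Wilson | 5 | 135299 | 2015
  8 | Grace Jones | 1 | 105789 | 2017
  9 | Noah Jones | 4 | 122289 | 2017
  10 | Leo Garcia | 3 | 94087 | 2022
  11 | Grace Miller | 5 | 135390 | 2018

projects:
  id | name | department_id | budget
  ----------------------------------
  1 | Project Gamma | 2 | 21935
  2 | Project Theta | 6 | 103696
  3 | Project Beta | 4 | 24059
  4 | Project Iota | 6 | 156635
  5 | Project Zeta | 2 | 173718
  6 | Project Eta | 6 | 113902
SELECT name, salary FROM employees WHERE salary >= (SELECT MAX(salary) FROM employees)

Execution result:
name | salary
Eve Miller | 138612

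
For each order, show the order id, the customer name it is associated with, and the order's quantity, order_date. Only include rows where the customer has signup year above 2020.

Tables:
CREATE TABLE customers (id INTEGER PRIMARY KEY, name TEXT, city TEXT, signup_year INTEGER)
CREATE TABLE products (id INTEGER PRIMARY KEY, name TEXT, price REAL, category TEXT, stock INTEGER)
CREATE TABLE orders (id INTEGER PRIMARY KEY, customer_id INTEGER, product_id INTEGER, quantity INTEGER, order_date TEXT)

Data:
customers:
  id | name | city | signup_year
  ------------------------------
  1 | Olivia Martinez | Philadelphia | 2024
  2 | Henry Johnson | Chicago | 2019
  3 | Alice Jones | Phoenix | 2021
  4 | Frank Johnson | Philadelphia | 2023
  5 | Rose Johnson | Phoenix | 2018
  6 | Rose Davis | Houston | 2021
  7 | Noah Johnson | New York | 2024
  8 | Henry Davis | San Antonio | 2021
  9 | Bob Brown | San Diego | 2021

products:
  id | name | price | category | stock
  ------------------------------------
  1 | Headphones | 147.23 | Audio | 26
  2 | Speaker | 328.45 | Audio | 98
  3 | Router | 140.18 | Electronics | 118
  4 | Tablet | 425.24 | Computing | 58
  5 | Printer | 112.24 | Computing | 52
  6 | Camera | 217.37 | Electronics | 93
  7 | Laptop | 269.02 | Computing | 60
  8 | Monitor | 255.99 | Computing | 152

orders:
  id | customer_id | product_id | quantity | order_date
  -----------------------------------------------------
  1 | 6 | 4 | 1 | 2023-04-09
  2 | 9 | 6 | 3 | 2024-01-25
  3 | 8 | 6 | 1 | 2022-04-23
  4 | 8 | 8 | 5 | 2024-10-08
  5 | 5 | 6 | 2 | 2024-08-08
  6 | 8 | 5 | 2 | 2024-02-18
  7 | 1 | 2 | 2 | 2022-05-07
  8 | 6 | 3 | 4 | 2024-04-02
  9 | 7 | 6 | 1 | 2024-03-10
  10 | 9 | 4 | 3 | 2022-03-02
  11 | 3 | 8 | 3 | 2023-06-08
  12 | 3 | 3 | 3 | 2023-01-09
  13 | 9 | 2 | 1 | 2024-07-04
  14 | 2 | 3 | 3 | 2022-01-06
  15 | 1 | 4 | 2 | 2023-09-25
SELECT c.id, p.name AS customer, c.quantity, c.order_date FROM orders c JOIN customers p ON c.customer_id = p.id WHERE p.signup_year > 2020

Execution result:
id | customer | quantity | order_date
1 | Rose Davis | 1 | 2023-04-09
2 | Bob Brown | 3 | 2024-01-25
3 | Henry Davis | 1 | 2022-04-23
4 | Henry Davis | 5 | 2024-10-08
6 | Henry Davis | 2 | 2024-02-18
7 | Olivia Martinez | 2 | 2022-05-07
8 | Rose Davis | 4 | 2024-04-02
9 | Noah Johnson | 1 | 2024-03-10
10 | Bob Brown | 3 | 2022-03-02
11 | Alice Jones | 3 | 2023-06-08
12 | Alice Jones | 3 | 2023-01-09
13 | Bob Brown | 1 | 2024-07-04
15 | Olivia Martinez | 2 | 2023-09-25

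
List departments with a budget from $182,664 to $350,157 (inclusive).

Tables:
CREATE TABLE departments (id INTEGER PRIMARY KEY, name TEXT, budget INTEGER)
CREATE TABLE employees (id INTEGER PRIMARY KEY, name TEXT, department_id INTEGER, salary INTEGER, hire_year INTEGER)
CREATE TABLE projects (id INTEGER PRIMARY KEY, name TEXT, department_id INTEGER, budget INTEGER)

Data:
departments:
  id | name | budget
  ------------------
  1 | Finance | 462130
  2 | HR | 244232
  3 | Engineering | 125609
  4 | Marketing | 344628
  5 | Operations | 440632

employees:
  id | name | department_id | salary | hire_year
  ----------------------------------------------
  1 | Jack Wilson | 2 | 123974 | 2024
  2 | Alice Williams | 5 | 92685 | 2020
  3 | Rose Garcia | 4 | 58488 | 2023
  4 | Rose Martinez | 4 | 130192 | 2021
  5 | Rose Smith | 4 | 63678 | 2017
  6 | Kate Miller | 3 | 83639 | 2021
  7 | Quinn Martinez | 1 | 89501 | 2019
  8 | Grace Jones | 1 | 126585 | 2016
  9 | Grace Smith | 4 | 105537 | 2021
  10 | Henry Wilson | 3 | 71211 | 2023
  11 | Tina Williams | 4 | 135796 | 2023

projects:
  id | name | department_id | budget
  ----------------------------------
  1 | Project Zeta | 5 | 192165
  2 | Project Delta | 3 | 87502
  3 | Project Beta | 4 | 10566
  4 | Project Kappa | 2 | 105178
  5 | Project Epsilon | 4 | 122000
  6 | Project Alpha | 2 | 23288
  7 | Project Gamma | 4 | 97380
SELECT name, budget FROM departments WHERE budget BETWEEN 182664 AND 350157

Execution result:
name | budget
HR | 244232
Marketing | 344628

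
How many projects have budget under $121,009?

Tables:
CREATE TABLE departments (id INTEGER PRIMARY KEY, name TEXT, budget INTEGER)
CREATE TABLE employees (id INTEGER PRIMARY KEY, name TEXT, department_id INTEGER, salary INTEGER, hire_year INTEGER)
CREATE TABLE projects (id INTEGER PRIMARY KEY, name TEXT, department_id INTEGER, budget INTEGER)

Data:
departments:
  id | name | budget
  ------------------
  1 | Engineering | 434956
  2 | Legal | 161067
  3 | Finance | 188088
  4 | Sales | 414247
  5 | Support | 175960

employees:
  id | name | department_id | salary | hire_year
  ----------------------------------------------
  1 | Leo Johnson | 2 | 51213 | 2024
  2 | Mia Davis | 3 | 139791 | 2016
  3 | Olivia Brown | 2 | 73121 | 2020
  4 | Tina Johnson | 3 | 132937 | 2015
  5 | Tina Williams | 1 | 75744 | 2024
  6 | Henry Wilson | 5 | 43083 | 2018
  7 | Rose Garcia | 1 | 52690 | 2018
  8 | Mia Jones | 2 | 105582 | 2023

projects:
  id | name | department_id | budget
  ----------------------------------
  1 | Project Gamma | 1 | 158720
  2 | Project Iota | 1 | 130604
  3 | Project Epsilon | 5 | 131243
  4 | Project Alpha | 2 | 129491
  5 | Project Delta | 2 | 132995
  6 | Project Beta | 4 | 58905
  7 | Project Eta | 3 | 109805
SELECT COUNT(*) FROM projects WHERE budget < 121009

Execution result:
2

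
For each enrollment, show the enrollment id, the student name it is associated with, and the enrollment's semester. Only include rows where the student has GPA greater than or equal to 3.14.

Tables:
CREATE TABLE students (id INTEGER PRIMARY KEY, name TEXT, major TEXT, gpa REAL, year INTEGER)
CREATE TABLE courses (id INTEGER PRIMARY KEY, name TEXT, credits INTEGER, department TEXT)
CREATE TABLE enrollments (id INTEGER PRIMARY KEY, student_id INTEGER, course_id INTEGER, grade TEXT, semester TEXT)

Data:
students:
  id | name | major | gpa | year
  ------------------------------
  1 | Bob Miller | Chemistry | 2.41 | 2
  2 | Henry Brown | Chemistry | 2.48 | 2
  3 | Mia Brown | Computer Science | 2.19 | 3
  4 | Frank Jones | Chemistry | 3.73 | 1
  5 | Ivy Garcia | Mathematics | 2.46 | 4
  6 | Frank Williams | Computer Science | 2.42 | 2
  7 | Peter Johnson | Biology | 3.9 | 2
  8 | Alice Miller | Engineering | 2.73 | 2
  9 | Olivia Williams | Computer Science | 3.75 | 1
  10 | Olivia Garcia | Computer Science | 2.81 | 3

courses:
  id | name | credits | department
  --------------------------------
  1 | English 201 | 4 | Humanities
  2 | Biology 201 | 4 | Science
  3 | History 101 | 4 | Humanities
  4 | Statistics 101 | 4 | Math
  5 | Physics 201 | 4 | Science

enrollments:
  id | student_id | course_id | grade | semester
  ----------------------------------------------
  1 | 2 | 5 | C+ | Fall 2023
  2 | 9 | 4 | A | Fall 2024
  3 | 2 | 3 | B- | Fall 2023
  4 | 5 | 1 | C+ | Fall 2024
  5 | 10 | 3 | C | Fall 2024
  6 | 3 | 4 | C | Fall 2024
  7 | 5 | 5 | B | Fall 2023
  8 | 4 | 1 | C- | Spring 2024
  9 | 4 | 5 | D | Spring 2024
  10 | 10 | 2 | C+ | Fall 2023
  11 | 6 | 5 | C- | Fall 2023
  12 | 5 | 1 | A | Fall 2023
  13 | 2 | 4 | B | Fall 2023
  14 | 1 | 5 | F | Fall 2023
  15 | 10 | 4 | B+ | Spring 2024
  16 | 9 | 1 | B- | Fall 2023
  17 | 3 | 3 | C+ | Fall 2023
SELECT c.id, p.name AS student, c.semester FROM enrollments c JOIN students p ON c.student_id = p.id WHERE p.gpa >= 3.14

Execution result:
id | student | semester
2 | Olivia Williams | Fall 2024
8 | Frank Jones | Spring 2024
9 | Frank Jones | Spring 2024
16 | Olivia Williams | Fall 2023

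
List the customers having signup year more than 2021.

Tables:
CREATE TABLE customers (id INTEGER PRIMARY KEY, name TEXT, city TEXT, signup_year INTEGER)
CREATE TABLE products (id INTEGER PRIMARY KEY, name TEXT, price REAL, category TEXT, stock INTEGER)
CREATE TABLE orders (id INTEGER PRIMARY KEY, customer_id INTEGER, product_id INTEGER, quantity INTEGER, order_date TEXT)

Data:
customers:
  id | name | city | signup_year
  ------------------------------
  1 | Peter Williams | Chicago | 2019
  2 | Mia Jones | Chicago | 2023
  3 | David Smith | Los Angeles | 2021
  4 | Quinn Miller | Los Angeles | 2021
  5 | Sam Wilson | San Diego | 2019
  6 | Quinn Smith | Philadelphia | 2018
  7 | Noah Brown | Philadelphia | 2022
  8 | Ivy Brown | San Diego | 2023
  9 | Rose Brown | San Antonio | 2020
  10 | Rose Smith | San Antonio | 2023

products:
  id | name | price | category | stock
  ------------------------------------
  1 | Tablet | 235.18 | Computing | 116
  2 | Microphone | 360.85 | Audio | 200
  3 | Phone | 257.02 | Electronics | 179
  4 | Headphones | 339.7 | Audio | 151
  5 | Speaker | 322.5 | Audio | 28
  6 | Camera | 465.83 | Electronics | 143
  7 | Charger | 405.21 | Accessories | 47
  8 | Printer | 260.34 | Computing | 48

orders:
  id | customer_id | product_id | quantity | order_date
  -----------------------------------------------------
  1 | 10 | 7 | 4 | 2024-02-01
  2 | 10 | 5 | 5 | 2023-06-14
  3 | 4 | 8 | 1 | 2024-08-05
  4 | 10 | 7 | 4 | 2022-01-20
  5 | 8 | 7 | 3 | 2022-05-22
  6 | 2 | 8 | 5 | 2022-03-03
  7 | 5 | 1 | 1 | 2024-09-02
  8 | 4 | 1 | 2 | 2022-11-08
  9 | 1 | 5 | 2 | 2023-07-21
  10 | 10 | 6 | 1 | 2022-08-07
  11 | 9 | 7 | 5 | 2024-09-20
SELECT name, signup_year FROM customers WHERE signup_year > 2021

Execution result:
name | signup_year
Mia Jones | 2023
Noah Brown | 2022
Ivy Brown | 2023
Rose Smith | 2023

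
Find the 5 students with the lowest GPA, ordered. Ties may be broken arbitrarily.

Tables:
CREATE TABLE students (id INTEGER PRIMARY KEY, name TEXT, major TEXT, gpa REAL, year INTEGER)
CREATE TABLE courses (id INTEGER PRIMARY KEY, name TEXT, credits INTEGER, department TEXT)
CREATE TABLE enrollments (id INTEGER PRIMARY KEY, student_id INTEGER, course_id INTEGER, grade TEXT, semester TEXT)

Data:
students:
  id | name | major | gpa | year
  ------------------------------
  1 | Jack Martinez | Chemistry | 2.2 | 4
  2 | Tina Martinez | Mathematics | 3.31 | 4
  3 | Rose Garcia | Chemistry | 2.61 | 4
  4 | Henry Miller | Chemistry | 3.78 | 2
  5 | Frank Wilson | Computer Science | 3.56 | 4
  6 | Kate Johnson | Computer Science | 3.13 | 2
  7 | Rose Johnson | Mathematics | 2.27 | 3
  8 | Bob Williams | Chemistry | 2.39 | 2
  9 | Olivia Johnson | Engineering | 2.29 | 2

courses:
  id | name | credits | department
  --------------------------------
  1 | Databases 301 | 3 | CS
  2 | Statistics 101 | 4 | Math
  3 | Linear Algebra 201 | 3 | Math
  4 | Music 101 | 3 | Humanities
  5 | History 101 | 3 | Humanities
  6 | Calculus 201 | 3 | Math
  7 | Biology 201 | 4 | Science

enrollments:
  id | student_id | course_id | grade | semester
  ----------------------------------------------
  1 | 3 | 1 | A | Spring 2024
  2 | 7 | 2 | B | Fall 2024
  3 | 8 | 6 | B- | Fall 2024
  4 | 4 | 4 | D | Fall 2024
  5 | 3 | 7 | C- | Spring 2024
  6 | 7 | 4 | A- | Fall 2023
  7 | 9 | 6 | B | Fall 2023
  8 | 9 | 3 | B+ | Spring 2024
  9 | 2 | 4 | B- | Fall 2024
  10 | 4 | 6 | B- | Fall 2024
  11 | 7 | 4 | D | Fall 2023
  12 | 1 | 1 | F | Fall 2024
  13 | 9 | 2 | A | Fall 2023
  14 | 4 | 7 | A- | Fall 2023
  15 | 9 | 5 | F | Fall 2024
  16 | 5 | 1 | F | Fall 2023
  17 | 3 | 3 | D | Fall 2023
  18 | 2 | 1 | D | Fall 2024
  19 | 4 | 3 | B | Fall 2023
SELECT name, gpa FROM students ORDER BY gpa ASC LIMIT 5

Execution result:
name | gpa
Jack Martinez | 2.20
Rose Johnson | 2.27
Olivia Johnson | 2.29
Bob Williams | 2.39
Rose Garcia | 2.61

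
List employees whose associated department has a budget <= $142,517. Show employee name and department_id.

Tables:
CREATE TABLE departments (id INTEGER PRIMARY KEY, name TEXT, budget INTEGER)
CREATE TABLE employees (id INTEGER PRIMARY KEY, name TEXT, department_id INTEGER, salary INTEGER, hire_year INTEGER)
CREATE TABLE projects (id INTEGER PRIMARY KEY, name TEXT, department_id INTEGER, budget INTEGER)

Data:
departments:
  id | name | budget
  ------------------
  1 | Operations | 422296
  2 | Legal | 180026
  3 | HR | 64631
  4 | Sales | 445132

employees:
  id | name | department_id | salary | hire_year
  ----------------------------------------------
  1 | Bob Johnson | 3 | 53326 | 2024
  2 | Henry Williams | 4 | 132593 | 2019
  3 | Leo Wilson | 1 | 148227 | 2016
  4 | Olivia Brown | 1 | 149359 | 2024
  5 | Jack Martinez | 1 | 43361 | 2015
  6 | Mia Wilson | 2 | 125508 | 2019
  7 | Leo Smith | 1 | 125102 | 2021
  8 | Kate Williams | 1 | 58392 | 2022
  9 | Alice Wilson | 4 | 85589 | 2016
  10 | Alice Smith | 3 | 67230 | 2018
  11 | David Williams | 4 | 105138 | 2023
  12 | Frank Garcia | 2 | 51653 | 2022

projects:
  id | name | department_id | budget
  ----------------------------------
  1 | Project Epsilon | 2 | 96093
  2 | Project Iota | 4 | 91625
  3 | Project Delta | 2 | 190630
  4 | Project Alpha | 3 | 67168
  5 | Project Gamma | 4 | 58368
SELECT name, department_id FROM employees WHERE department_id IN (SELECT id FROM departments WHERE budget <= 142517)

Execution result:
name | department_id
Bob Johnson | 3
Alice Smith | 3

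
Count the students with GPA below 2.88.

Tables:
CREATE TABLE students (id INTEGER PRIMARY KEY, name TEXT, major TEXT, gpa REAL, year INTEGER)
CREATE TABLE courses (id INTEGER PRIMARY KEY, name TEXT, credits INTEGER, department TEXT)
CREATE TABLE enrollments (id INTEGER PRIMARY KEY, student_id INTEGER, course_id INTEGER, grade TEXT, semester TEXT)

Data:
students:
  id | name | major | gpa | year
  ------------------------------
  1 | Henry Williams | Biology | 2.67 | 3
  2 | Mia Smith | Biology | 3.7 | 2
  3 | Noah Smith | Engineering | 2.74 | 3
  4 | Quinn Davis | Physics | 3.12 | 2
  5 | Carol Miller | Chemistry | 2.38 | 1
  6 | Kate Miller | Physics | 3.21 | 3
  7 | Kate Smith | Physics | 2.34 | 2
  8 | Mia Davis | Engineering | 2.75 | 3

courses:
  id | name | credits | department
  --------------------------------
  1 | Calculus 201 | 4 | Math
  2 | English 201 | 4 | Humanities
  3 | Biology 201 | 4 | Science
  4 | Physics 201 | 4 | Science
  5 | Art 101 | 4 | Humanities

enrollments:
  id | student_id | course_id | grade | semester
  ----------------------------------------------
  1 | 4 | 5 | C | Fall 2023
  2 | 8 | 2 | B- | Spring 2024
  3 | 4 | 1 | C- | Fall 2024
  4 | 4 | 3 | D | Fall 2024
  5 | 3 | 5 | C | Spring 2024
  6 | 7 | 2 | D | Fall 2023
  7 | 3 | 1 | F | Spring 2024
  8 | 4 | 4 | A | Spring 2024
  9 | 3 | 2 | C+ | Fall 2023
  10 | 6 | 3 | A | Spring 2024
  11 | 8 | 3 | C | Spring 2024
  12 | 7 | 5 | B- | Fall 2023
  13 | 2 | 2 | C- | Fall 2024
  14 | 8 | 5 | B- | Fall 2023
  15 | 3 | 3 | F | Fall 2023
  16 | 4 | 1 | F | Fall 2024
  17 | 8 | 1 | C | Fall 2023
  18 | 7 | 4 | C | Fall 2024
SELECT COUNT(*) FROM students WHERE gpa < 2.88

Execution result:
5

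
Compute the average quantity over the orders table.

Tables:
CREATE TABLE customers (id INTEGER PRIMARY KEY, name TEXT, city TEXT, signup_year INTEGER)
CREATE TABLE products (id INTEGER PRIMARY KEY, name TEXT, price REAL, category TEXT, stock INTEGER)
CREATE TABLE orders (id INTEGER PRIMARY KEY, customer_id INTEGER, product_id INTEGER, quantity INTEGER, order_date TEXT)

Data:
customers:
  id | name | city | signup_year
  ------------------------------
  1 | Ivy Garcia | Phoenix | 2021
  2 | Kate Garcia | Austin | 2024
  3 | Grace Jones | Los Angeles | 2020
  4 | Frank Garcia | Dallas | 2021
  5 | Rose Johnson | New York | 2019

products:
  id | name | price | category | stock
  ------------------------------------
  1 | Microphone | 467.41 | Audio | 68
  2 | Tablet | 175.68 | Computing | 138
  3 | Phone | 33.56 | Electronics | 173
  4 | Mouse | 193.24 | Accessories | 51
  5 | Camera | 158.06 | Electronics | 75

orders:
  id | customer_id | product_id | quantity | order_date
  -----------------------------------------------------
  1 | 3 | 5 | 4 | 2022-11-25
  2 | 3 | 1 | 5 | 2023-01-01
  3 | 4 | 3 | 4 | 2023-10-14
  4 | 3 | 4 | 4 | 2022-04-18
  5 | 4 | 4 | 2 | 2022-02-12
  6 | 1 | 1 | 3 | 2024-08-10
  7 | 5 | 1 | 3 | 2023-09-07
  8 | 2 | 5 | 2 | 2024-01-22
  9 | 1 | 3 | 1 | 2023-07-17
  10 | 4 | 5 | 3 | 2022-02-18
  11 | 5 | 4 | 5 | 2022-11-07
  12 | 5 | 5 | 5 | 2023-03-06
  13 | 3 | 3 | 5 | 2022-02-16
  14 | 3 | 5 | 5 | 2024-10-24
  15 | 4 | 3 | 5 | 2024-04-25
SELECT AVG(quantity) FROM orders

Execution result:
3.73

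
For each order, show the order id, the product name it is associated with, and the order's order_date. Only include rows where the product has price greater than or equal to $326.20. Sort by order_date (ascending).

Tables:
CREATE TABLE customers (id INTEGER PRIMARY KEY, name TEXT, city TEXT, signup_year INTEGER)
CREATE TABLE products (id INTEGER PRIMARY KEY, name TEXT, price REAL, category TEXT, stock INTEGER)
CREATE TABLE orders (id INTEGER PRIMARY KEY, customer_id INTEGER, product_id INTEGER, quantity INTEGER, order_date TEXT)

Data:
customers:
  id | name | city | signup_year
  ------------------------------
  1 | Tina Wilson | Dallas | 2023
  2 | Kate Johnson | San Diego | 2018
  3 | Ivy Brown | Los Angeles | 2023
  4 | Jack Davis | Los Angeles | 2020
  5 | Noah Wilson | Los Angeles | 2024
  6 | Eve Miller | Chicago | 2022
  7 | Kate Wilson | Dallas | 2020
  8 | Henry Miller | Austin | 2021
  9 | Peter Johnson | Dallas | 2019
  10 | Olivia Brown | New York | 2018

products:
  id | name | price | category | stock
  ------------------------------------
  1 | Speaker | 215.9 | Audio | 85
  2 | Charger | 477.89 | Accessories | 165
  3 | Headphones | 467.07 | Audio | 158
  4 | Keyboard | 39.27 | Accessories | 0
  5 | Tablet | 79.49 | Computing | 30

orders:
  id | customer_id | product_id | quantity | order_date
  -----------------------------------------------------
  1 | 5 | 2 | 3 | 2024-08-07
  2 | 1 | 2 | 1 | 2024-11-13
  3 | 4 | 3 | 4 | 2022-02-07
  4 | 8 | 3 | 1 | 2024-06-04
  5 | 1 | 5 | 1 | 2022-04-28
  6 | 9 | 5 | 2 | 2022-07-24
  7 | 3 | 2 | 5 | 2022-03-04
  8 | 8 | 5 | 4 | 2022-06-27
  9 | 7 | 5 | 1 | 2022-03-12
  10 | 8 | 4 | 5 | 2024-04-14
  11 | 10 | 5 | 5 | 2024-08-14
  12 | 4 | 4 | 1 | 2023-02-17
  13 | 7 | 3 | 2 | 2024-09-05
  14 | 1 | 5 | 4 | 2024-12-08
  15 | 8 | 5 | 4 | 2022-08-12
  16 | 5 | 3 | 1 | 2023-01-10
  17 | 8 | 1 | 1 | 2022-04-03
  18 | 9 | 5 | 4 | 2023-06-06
SELECT c.id, p.name AS product, c.order_date FROM orders c JOIN products p ON c.product_id = p.id WHERE p.price >= 326.2 ORDER BY c.order_date ASC

Execution result:
id | product | order_date
3 | Headphones | 2022-02-07
7 | Charger | 2022-03-04
16 | Headphones | 2023-01-10
4 | Headphones | 2024-06-04
1 | Charger | 2024-08-07
13 | Headphones | 2024-09-05
2 | Charger | 2024-11-13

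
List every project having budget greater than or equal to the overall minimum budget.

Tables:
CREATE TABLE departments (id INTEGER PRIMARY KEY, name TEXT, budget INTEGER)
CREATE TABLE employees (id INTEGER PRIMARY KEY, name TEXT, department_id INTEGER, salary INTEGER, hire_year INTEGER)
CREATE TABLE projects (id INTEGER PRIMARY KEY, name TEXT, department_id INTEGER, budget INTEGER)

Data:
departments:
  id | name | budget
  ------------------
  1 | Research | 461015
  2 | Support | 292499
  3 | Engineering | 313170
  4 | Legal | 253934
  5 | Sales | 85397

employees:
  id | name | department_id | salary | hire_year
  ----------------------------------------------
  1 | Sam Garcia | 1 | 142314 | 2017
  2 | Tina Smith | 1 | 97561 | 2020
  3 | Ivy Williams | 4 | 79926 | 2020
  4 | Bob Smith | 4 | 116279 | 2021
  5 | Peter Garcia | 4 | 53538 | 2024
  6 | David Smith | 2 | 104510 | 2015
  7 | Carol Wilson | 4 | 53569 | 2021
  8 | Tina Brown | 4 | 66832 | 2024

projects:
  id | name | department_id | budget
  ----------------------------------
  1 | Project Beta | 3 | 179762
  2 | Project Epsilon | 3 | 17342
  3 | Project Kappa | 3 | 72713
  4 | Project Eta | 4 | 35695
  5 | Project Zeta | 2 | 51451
SELECT name, budget FROM projects WHERE budget >= (SELECT MIN(budget) FROM projects)

Execution result:
name | budget
Project Beta | 179762
Project Epsilon | 17342
Project Kappa | 72713
Project Eta | 35695
Project Zeta | 51451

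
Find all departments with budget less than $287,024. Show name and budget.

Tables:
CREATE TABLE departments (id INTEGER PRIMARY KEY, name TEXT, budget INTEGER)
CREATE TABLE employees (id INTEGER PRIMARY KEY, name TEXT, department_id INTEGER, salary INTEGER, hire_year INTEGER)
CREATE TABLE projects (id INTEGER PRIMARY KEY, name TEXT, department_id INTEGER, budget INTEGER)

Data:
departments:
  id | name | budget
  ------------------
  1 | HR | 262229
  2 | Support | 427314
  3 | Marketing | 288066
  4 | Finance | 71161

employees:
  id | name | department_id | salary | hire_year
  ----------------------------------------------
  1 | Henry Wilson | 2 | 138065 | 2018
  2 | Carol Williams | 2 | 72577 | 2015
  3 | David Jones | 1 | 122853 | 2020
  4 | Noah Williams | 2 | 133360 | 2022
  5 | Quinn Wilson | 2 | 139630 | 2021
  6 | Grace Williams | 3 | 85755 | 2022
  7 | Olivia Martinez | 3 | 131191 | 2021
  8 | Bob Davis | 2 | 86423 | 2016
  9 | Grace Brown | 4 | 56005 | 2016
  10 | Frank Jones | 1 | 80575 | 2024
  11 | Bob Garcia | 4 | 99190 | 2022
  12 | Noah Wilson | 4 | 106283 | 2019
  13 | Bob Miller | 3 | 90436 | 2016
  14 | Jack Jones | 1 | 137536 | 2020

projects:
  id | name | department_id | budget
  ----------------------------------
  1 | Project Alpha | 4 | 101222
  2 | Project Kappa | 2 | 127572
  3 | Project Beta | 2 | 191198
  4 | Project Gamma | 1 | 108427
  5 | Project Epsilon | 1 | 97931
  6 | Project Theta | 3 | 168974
SELECT name, budget FROM departments WHERE budget < 287024

Execution result:
name | budget
HR | 262229
Finance | 71161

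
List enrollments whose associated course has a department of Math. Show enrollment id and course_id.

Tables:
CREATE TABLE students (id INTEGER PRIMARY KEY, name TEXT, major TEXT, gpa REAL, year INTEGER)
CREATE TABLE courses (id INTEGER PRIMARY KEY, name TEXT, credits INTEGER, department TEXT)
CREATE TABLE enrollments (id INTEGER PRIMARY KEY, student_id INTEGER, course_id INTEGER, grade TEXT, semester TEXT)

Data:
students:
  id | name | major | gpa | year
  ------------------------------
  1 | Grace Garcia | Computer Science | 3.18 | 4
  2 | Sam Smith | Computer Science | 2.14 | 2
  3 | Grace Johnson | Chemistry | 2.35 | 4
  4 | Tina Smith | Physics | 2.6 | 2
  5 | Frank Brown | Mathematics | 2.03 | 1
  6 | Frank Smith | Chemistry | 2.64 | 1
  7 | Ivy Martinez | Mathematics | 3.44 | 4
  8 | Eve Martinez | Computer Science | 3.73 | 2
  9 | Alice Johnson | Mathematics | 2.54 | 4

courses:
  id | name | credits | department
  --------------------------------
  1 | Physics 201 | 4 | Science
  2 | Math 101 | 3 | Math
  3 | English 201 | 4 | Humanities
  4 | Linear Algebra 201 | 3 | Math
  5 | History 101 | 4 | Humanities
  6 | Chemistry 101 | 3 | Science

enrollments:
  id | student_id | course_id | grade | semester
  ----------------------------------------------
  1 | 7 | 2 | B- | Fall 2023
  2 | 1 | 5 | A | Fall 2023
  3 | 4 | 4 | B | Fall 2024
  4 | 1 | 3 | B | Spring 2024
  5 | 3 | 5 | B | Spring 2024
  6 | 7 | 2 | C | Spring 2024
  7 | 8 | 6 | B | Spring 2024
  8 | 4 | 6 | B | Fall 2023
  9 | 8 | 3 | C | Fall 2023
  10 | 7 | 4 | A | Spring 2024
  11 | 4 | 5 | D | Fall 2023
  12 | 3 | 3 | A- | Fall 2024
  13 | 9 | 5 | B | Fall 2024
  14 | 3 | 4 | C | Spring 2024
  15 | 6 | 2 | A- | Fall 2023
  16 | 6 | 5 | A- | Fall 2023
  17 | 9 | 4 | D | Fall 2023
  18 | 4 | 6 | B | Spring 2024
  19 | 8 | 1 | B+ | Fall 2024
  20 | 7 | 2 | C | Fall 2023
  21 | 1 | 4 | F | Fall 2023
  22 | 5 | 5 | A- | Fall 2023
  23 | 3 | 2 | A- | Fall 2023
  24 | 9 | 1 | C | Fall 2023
SELECT id, course_id FROM enrollments WHERE course_id IN (SELECT id FROM courses WHERE department = 'Math')

Execution result:
id | course_id
1 | 2
3 | 4
6 | 2
10 | 4
14 | 4
15 | 2
17 | 4
20 | 2
21 | 4
23 | 2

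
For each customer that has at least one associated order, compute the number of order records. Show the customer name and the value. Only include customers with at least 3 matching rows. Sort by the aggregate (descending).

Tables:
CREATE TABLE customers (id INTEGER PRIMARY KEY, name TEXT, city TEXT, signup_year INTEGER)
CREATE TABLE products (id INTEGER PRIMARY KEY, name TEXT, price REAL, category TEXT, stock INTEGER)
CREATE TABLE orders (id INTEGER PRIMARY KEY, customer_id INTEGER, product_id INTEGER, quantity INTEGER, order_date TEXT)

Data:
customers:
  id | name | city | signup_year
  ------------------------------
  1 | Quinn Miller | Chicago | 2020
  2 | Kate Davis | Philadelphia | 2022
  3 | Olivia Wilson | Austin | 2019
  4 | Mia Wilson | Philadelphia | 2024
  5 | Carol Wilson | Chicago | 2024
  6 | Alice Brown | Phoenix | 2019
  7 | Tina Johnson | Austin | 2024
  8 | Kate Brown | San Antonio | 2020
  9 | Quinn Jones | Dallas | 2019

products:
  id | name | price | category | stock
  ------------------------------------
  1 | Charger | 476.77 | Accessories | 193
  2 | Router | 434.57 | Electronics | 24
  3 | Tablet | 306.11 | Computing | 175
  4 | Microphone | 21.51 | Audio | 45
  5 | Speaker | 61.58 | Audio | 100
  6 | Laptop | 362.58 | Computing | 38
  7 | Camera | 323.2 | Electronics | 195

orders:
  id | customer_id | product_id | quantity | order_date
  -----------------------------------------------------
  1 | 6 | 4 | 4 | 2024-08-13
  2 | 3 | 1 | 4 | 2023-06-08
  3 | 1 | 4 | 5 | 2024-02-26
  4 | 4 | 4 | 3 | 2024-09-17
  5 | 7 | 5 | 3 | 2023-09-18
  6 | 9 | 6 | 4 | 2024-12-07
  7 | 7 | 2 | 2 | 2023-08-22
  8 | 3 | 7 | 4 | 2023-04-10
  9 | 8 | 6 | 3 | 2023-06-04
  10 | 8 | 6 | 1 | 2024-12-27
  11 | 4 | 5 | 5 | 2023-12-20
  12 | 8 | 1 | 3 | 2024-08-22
SELECT p.name, COUNT(*) AS n FROM orders c JOIN customers p ON c.customer_id = p.id GROUP BY p.id, p.name HAVING COUNT(*) >= 3 ORDER BY n DESC

Execution result:
name | n
Kate Brown | 3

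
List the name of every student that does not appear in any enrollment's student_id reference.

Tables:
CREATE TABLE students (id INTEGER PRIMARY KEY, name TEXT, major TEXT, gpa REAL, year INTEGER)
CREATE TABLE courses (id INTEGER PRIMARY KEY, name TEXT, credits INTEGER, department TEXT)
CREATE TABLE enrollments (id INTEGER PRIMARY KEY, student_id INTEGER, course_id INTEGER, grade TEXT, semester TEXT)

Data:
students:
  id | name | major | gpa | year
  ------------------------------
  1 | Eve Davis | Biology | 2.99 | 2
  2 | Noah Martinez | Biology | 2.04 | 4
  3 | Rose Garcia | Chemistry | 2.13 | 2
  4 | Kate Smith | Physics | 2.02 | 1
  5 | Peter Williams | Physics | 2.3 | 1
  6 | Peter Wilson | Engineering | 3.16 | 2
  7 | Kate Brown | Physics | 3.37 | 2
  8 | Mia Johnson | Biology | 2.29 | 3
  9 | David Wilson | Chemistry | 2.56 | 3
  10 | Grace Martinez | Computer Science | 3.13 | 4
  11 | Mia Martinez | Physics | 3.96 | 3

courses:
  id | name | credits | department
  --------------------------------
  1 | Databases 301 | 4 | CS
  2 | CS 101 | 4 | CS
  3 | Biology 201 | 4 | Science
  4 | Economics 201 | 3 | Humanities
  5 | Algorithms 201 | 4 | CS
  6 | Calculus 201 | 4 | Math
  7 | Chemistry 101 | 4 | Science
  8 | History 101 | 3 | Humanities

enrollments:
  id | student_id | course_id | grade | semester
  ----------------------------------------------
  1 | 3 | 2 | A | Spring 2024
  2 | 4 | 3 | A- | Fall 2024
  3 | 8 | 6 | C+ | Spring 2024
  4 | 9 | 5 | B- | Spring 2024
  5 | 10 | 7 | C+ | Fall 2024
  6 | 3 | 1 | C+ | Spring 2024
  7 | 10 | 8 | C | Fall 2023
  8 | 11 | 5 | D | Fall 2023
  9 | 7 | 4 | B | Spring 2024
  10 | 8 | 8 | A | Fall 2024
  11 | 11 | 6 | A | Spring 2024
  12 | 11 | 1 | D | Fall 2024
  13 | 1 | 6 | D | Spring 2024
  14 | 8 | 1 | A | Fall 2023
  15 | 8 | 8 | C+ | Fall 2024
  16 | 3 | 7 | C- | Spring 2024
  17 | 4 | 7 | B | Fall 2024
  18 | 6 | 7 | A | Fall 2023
SELECT p.name FROM students p LEFT JOIN enrollments c ON c.student_id = p.id WHERE c.id IS NULL

Execution result:
name
Noah Martinez
Peter Williams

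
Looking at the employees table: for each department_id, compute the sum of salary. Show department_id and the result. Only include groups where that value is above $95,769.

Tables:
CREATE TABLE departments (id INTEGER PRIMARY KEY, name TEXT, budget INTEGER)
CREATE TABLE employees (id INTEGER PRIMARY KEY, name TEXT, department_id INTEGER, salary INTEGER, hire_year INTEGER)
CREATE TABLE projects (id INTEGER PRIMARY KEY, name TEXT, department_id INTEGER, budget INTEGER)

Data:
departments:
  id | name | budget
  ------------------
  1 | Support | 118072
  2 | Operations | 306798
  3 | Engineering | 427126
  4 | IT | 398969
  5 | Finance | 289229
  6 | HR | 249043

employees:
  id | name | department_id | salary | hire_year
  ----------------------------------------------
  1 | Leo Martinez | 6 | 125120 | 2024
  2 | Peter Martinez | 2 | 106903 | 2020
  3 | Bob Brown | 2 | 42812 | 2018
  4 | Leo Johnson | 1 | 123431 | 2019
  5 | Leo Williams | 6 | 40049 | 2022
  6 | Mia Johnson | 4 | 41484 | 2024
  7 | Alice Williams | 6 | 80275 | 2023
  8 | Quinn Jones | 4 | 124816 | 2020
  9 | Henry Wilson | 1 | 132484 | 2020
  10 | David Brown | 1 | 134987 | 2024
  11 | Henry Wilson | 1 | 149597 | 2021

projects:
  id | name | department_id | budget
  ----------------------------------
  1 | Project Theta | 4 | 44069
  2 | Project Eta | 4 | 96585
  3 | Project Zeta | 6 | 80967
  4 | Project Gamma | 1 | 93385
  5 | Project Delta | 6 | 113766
SELECT department_id, SUM(salary) AS sum_salary FROM employees GROUP BY department_id HAVING SUM(salary) > 95769

Execution result:
department_id | sum_salary
1 | 540499
2 | 149715
4 | 166300
6 | 245444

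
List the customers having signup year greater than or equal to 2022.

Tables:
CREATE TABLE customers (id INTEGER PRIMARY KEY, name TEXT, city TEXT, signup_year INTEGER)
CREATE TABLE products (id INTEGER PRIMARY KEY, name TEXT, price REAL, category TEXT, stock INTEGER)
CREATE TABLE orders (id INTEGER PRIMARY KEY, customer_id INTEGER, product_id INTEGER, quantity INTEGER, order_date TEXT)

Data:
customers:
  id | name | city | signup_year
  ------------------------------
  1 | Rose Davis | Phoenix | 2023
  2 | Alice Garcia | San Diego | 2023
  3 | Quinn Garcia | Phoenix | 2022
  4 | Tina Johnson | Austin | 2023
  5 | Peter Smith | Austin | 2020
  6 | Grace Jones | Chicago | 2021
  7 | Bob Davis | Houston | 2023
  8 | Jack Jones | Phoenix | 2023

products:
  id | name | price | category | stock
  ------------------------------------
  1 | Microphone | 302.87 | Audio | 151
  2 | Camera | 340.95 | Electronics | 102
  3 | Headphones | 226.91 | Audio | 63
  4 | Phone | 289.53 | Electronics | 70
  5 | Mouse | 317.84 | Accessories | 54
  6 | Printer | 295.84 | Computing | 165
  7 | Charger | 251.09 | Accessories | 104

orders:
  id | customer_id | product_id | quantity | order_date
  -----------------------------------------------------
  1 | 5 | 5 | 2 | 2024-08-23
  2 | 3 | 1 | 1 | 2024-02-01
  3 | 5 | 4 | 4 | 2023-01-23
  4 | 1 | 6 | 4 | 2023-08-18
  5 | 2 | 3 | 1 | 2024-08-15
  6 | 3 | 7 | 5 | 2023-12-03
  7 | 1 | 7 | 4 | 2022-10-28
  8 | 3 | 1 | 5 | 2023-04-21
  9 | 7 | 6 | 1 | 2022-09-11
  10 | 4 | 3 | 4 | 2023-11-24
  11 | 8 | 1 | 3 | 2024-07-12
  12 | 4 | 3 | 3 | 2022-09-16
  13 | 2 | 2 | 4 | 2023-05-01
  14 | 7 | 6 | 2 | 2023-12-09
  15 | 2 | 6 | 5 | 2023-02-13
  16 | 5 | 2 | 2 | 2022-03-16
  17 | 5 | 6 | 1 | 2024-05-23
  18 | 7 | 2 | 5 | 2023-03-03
SELECT name, signup_year FROM customers WHERE signup_year >= 2022

Execution result:
name | signup_year
Rose Davis | 2023
Alice Garcia | 2023
Quinn Garcia | 2022
Tina Johnson | 2023
Bob Davis | 2023
Jack Jones | 2023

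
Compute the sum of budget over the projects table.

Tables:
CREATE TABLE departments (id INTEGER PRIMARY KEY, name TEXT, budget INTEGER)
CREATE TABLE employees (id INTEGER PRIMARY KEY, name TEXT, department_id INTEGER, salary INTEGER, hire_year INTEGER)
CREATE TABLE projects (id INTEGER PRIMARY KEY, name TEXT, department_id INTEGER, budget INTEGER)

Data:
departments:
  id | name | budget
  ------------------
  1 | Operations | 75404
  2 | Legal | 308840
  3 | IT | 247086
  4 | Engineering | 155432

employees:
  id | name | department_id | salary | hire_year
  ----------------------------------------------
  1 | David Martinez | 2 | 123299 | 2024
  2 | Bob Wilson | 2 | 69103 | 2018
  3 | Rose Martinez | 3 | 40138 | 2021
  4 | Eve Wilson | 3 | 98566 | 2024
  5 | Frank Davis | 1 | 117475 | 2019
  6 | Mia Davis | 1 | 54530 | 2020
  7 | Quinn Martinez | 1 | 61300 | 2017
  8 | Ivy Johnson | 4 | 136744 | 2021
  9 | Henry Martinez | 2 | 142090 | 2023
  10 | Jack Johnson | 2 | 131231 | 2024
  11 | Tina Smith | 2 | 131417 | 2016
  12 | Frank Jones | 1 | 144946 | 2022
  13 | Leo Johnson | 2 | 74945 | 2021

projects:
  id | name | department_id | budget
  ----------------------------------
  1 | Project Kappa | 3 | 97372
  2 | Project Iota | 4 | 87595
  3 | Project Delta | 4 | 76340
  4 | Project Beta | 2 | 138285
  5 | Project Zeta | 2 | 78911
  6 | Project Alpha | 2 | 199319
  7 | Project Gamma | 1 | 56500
SELECT SUM(budget) FROM projects

Execution result:
734322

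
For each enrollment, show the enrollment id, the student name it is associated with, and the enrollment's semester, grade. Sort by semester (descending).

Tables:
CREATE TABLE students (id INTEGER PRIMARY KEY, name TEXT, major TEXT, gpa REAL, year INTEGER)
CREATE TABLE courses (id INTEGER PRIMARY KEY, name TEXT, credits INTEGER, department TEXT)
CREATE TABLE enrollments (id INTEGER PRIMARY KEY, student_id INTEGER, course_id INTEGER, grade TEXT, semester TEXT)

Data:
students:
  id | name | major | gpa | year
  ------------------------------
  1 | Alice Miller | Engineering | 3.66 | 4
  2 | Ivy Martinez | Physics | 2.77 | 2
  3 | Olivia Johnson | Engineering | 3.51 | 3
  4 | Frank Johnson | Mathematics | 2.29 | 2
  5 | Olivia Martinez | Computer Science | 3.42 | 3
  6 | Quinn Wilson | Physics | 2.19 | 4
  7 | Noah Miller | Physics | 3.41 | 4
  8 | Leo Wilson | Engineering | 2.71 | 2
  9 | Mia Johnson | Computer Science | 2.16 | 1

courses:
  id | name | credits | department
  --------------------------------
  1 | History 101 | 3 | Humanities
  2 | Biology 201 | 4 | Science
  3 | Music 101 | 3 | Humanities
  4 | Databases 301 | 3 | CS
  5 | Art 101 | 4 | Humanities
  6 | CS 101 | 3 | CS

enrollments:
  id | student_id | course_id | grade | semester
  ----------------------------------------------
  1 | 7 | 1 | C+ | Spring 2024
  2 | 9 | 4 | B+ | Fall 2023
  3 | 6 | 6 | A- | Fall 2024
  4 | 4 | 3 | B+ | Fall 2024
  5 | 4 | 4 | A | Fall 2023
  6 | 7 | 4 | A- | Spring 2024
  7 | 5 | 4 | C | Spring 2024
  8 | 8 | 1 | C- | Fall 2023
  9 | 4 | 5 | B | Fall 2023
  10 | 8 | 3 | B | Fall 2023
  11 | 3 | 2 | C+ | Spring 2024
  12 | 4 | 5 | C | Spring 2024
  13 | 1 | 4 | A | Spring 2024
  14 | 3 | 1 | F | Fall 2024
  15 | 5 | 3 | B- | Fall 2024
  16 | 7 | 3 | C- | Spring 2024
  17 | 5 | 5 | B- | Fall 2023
SELECT c.id, p.name AS student, c.semester, c.grade FROM enrollments c JOIN students p ON c.student_id = p.id ORDER BY c.semester DESC

Execution result:
id | student | semester | grade
1 | Noah Miller | Spring 2024 | C+
6 | Noah Miller | Spring 2024 | A-
7 | Olivia Martinez | Spring 2024 | C
11 | Olivia Johnson | Spring 2024 | C+
12 | Frank Johnson | Spring 2024 | C
13 | Alice Miller | Spring 2024 | A
16 | Noah Miller | Spring 2024 | C-
3 | Quinn Wilson | Fall 2024 | A-
4 | Frank Johnson | Fall 2024 | B+
14 | Olivia Johnson | Fall 2024 | F
15 | Olivia Martinez | Fall 2024 | B-
2 | Mia Johnson | Fall 2023 | B+
5 | Frank Johnson | Fall 2023 | A
8 | Leo Wilson | Fall 2023 | C-
9 | Frank Johnson | Fall 2023 | B
10 | Leo Wilson | Fall 2023 | B
17 | Olivia Martinez | Fall 2023 | B-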